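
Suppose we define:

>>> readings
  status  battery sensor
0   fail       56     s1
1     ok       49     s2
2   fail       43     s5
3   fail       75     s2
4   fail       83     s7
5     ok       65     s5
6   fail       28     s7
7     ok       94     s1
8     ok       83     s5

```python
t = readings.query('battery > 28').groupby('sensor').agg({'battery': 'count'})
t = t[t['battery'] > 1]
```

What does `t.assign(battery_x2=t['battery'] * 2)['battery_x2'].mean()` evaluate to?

4.66666666667

filter rows where battery > 28:
  status  battery sensor
0   fail       56     s1
1     ok       49     s2
2   fail       43     s5
3   fail       75     s2
4   fail       83     s7
5     ok       65     s5
7     ok       94     s1
8     ok       83     s5
group by sensor, count of battery:
        battery
sensor         
s1            2
s2            2
s5            3
s7            1
filter rows where battery > 1:
        battery
sensor         
s1            2
s2            2
s5            3
add column battery_x2 = t['battery'] * 2:
        battery  battery_x2
sensor                     
s1            2           4
s2            2           4
s5            3           6
Then the mean of column 'battery_x2': 4.66666666667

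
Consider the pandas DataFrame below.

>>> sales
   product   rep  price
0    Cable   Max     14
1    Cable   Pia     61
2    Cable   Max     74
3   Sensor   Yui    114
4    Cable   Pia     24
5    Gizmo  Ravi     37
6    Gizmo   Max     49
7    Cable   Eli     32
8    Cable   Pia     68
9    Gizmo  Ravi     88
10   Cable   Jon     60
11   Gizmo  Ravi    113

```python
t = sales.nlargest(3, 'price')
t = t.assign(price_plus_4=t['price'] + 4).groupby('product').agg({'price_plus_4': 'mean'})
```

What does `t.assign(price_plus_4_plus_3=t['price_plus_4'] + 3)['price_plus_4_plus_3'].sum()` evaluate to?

228.5

take 3 rows with largest price:
   product   rep  price
3   Sensor   Yui    114
11   Gizmo  Ravi    113
9    Gizmo  Ravi     88
add column price_plus_4 = t['price'] + 4:
   product   rep  price  price_plus_4
3   Sensor   Yui    114           118
11   Gizmo  Ravi    113           117
9    Gizmo  Ravi     88            92
group by product, mean of price_plus_4:
         price_plus_4
product              
Gizmo           104.5
Sensor          118.0
add column price_plus_4_plus_3 = t['price_plus_4'] + 3:
         price_plus_4  price_plus_4_plus_3
product                                   
Gizmo           104.5                107.5
Sensor          118.0                121.0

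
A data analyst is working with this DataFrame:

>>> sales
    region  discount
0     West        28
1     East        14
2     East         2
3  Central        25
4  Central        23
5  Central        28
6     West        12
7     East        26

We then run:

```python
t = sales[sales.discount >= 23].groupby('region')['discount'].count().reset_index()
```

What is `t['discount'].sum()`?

5

filter rows where discount >= 23:
    region  discount
0     West        28
3  Central        25
4  Central        23
5  Central        28
7     East        26
group by region, count of discount:
region
Central    3
East       1
West       1
Name: discount, dtype: int64
reset_index():
    region  discount
0  Central         3
1     East         1
2     West         1
Reading off the sum of column 'discount', we get 5.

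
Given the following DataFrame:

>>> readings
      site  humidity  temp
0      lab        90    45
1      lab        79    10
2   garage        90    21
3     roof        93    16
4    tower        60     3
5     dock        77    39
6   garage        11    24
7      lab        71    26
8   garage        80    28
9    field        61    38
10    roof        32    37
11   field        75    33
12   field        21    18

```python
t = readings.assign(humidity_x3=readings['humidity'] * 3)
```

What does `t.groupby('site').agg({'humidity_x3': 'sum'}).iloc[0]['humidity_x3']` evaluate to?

231

add column humidity_x3 = readings['humidity'] * 3:
      site  humidity  temp  humidity_x3
0      lab        90    45          270
1      lab        79    10          237
2   garage        90    21          270
3     roof        93    16          279
4    tower        60     3          180
5     dock        77    39          231
6   garage        11    24           33
7      lab        71    26          213
8   garage        80    28          240
9    field        61    38          183
10    roof        32    37           96
11   field        75    33          225
12   field        21    18           63
group by site, sum of humidity_x3:
        humidity_x3
site               
dock            231
field           471
garage          543
lab             720
roof            375
tower           180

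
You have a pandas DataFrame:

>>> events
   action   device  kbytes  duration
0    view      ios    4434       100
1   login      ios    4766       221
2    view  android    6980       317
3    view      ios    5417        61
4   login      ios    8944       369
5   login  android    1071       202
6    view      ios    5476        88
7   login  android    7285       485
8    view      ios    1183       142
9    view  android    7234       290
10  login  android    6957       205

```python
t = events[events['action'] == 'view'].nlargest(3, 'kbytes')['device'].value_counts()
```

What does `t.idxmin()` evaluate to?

ios

filter rows where action == 'view':
  action   device  kbytes  duration
0   view      ios    4434       100
2   view  android    6980       317
3   view      ios    5417        61
6   view      ios    5476        88
8   view      ios    1183       142
9   view  android    7234       290
take 3 rows with largest kbytes:
  action   device  kbytes  duration
9   view  android    7234       290
2   view  android    6980       317
6   view      ios    5476        88
value_counts of device:
device
android    2
ios        1
Name: count, dtype: int64
Then the label with the smallest value: ios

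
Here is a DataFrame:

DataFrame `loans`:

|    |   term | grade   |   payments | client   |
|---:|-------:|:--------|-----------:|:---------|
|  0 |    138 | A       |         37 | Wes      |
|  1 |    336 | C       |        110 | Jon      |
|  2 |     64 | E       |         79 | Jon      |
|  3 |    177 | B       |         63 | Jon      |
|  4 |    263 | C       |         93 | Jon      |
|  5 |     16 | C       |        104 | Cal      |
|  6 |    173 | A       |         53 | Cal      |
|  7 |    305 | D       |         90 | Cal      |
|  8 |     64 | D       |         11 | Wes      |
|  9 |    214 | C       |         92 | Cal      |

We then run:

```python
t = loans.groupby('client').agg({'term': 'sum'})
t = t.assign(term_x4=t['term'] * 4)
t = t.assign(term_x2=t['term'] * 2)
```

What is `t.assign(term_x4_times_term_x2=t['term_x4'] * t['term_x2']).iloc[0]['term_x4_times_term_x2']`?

4010112

group by client, sum of term:
        term
client      
Cal      708
Jon      840
Wes      202
add column term_x4 = t['term'] * 4:
        term  term_x4
client               
Cal      708     2832
Jon      840     3360
Wes      202      808
add column term_x2 = t['term'] * 2:
        term  term_x4  term_x2
client                        
Cal      708     2832     1416
Jon      840     3360     1680
Wes      202      808      404
add column term_x4_times_term_x2 = t['term_x4'] * t['term_x2']:
        term  term_x4  term_x2  term_x4_times_term_x2
client                                               
Cal      708     2832     1416                4010112
Jon      840     3360     1680                5644800
Wes      202      808      404                 326432
The value at position 0, column 'term_x4_times_term_x2' is 4010112.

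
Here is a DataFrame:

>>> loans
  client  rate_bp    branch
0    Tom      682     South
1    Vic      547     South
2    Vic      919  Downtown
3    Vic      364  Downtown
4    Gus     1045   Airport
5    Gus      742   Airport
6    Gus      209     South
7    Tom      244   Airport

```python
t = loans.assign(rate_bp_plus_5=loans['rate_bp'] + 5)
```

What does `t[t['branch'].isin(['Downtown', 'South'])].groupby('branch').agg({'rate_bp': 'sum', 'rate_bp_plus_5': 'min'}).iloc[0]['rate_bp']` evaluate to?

add column rate_bp_plus_5 = loans['rate_bp'] + 5:
  client  rate_bp    branch  rate_bp_plus_5
0    Tom      682     South             687
1    Vic      547     South             552
2    Vic      919  Downtown             924
3    Vic      364  Downtown             369
4    Gus     1045   Airport            1050
5    Gus      742   Airport             747
6    Gus      209     South             214
7    Tom      244   Airport             249
filter rows where branch in ['Downtown', 'South']:
  client  rate_bp    branch  rate_bp_plus_5
0    Tom      682     South             687
1    Vic      547     South             552
2    Vic      919  Downtown             924
3    Vic      364  Downtown             369
6    Gus      209     South             214
group by branch: sum(rate_bp), min(rate_bp_plus_5):
          rate_bp  rate_bp_plus_5
branch                           
Downtown     1283             369
South        1438             214
Hence 1283.

1283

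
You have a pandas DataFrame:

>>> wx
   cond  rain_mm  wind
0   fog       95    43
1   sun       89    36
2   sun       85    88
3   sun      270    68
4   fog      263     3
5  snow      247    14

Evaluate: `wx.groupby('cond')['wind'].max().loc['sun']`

88

group by cond, max of wind:
cond
fog     43
snow    14
sun     88
Name: wind, dtype: int64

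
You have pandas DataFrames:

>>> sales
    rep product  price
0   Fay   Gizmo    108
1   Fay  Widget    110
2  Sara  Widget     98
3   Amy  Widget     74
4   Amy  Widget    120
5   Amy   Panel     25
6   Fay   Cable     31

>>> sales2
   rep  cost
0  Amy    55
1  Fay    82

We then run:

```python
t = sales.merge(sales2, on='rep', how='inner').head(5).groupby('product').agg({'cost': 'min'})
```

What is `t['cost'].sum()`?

192

merge on 'rep' (how='inner') → 6 rows:
   rep product  price  cost
0  Fay   Gizmo    108    82
1  Fay  Widget    110    82
2  Amy  Widget     74    55
3  Amy  Widget    120    55
4  Amy   Panel     25    55
5  Fay   Cable     31    82
take first 5 rows:
   rep product  price  cost
0  Fay   Gizmo    108    82
1  Fay  Widget    110    82
2  Amy  Widget     74    55
3  Amy  Widget    120    55
4  Amy   Panel     25    55
group by product, min of cost:
         cost
product      
Gizmo      82
Panel      55
Widget     55
Taking the sum of column 'cost' gives 192.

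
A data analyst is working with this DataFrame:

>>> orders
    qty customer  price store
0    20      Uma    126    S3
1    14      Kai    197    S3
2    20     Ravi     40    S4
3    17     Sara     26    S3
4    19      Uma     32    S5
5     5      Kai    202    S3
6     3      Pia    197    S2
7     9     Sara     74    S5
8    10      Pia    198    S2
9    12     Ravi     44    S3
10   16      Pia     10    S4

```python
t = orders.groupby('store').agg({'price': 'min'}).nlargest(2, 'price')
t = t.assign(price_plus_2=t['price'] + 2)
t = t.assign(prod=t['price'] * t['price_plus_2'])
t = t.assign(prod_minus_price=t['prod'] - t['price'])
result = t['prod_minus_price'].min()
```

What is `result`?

group by store, min of price:
       price
store       
S2       197
S3        26
S4        10
S5        32
take 2 rows with largest price:
       price
store       
S2       197
S5        32
add column price_plus_2 = t['price'] + 2:
       price  price_plus_2
store                     
S2       197           199
S5        32            34
add column prod = t['price'] * t['price_plus_2']:
       price  price_plus_2   prod
store                            
S2       197           199  39203
S5        32            34   1088
add column prod_minus_price = t['prod'] - t['price']:
       price  price_plus_2   prod  prod_minus_price
store                                              
S2       197           199  39203             39006
S5        32            34   1088              1056
Finally, min of column 'prod_minus_price' = 1056.

1056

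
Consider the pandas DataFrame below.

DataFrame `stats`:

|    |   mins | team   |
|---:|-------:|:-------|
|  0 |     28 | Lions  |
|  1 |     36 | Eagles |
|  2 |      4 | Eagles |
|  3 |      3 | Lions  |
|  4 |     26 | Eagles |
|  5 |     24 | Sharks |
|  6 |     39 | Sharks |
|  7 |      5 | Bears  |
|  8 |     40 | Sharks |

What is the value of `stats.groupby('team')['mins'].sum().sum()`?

group by team, sum of mins:
team
Bears       5
Eagles     66
Lions      31
Sharks    103
Name: mins, dtype: int64
Then the sum of the resulting series: 205

205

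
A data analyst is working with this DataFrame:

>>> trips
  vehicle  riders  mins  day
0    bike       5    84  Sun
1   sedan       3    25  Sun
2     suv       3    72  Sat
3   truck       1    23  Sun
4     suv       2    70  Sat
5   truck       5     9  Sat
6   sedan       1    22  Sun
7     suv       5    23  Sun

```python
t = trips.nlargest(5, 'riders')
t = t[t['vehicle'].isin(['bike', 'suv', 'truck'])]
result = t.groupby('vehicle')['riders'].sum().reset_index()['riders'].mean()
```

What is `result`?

take 5 rows with largest riders:
  vehicle  riders  mins  day
0    bike       5    84  Sun
5   truck       5     9  Sat
7     suv       5    23  Sun
1   sedan       3    25  Sun
2     suv       3    72  Sat
filter rows where vehicle in ['bike', 'suv', 'truck']:
  vehicle  riders  mins  day
0    bike       5    84  Sun
5   truck       5     9  Sat
7     suv       5    23  Sun
2     suv       3    72  Sat
group by vehicle, sum of riders:
vehicle
bike     5
suv      8
truck    5
Name: riders, dtype: int64
reset_index():
  vehicle  riders
0    bike       5
1     suv       8
2   truck       5

6.0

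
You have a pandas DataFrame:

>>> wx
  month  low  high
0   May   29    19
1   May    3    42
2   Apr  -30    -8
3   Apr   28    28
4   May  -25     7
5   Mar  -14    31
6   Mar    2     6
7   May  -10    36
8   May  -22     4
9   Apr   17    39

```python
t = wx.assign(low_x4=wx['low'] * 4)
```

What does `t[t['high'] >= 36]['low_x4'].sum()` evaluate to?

40

add column low_x4 = wx['low'] * 4:
  month  low  high  low_x4
0   May   29    19     116
1   May    3    42      12
2   Apr  -30    -8    -120
3   Apr   28    28     112
4   May  -25     7    -100
5   Mar  -14    31     -56
6   Mar    2     6       8
7   May  -10    36     -40
8   May  -22     4     -88
9   Apr   17    39      68
filter rows where high >= 36:
  month  low  high  low_x4
1   May    3    42      12
7   May  -10    36     -40
9   Apr   17    39      68
Hence 40.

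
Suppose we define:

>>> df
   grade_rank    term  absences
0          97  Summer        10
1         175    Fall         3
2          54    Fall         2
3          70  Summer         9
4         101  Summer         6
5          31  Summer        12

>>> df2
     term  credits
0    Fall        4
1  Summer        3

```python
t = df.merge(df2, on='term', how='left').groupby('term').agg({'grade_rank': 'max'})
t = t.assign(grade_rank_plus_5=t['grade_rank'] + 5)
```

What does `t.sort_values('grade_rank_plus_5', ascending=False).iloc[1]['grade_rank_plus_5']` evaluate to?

106

merge on 'term' (how='left') → 6 rows:
   grade_rank    term  absences  credits
0          97  Summer        10        3
1         175    Fall         3        4
2          54    Fall         2        4
3          70  Summer         9        3
4         101  Summer         6        3
5          31  Summer        12        3
group by term, max of grade_rank:
        grade_rank
term              
Fall           175
Summer         101
add column grade_rank_plus_5 = t['grade_rank'] + 5:
        grade_rank  grade_rank_plus_5
term                                 
Fall           175                180
Summer         101                106
sort by grade_rank_plus_5 descending:
        grade_rank  grade_rank_plus_5
term                                 
Fall           175                180
Summer         101                106
value at position 1, column 'grade_rank_plus_5' → 106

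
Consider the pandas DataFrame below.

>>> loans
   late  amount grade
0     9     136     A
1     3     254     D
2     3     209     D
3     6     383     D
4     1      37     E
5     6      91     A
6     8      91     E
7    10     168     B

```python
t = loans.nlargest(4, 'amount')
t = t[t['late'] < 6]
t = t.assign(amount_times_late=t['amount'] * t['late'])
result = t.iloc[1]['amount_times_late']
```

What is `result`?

627

take 4 rows with largest amount:
   late  amount grade
3     6     383     D
1     3     254     D
2     3     209     D
7    10     168     B
filter rows where late < 6:
   late  amount grade
1     3     254     D
2     3     209     D
add column amount_times_late = t['amount'] * t['late']:
   late  amount grade  amount_times_late
1     3     254     D                762
2     3     209     D                627
So iloc[1]['amount_times_late'] = 627.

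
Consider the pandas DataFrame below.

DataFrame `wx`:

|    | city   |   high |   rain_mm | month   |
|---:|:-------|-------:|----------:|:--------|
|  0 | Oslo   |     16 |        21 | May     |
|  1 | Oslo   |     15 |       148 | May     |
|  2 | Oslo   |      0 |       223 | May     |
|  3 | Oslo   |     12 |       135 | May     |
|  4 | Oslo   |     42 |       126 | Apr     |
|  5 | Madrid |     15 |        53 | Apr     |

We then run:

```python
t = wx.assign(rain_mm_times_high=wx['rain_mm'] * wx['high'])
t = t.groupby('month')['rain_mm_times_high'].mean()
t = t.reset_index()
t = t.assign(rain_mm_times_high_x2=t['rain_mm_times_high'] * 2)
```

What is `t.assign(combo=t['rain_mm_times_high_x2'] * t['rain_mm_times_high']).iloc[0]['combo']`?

18525784.5

add column rain_mm_times_high = wx['rain_mm'] * wx['high']:
     city  high  rain_mm month  rain_mm_times_high
0    Oslo    16       21   May                 336
1    Oslo    15      148   May                2220
2    Oslo     0      223   May                   0
3    Oslo    12      135   May                1620
4    Oslo    42      126   Apr                5292
5  Madrid    15       53   Apr                 795
group by month, mean of rain_mm_times_high:
month
Apr    3043.5
May    1044.0
Name: rain_mm_times_high, dtype: float64
reset_index():
  month  rain_mm_times_high
0   Apr              3043.5
1   May              1044.0
add column rain_mm_times_high_x2 = t['rain_mm_times_high'] * 2:
  month  rain_mm_times_high  rain_mm_times_high_x2
0   Apr              3043.5                 6087.0
1   May              1044.0                 2088.0
add column combo = t['rain_mm_times_high_x2'] * t['rain_mm_times_high']:
  month  rain_mm_times_high  rain_mm_times_high_x2       combo
0   Apr              3043.5                 6087.0  18525784.5
1   May              1044.0                 2088.0   2179872.0
So iloc[0]['combo'] = 18525784.5.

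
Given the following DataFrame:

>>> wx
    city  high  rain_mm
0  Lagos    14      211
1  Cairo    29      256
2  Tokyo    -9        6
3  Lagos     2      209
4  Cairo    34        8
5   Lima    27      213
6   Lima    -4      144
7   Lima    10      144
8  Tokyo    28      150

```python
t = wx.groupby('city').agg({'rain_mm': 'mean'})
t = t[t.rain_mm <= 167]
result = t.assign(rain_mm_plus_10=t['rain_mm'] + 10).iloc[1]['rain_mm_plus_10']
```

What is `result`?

177.0

group by city, mean of rain_mm:
       rain_mm
city          
Cairo    132.0
Lagos    210.0
Lima     167.0
Tokyo     78.0
filter rows where rain_mm <= 167:
       rain_mm
city          
Cairo    132.0
Lima     167.0
Tokyo     78.0
add column rain_mm_plus_10 = t['rain_mm'] + 10:
       rain_mm  rain_mm_plus_10
city                           
Cairo    132.0            142.0
Lima     167.0            177.0
Tokyo     78.0             88.0
The value at position 1, column 'rain_mm_plus_10' is 177.0.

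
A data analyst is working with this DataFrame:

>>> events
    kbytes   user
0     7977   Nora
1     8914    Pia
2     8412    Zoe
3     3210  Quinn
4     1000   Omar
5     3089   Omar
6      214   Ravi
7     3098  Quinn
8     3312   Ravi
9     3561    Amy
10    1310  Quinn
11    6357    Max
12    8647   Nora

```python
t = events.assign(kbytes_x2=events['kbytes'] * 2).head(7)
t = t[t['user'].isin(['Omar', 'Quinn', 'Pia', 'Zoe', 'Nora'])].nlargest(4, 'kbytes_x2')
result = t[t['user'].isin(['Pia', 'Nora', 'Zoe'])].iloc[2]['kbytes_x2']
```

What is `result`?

15954

add column kbytes_x2 = events['kbytes'] * 2:
    kbytes   user  kbytes_x2
0     7977   Nora      15954
1     8914    Pia      17828
2     8412    Zoe      16824
3     3210  Quinn       6420
4     1000   Omar       2000
5     3089   Omar       6178
6      214   Ravi        428
7     3098  Quinn       6196
8     3312   Ravi       6624
9     3561    Amy       7122
10    1310  Quinn       2620
11    6357    Max      12714
12    8647   Nora      17294
take first 7 rows:
   kbytes   user  kbytes_x2
0    7977   Nora      15954
1    8914    Pia      17828
2    8412    Zoe      16824
3    3210  Quinn       6420
4    1000   Omar       2000
5    3089   Omar       6178
6     214   Ravi        428
filter rows where user in ['Omar', 'Quinn', 'Pia', 'Zoe', 'Nora']:
   kbytes   user  kbytes_x2
0    7977   Nora      15954
1    8914    Pia      17828
2    8412    Zoe      16824
3    3210  Quinn       6420
4    1000   Omar       2000
5    3089   Omar       6178
take 4 rows with largest kbytes_x2:
   kbytes   user  kbytes_x2
1    8914    Pia      17828
2    8412    Zoe      16824
0    7977   Nora      15954
3    3210  Quinn       6420
filter rows where user in ['Pia', 'Nora', 'Zoe']:
   kbytes  user  kbytes_x2
1    8914   Pia      17828
2    8412   Zoe      16824
0    7977  Nora      15954
The value at position 2, column 'kbytes_x2' is 15954.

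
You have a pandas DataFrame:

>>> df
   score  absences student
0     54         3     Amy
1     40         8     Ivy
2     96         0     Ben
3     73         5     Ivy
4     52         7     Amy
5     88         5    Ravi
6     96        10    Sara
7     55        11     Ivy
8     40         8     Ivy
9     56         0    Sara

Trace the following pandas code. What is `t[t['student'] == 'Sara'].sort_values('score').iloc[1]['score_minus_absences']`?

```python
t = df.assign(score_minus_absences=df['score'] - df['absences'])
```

add column score_minus_absences = df['score'] - df['absences']:
   score  absences student  score_minus_absences
0     54         3     Amy                    51
1     40         8     Ivy                    32
2     96         0     Ben                    96
3     73         5     Ivy                    68
4     52         7     Amy                    45
5     88         5    Ravi                    83
6     96        10    Sara                    86
7     55        11     Ivy                    44
8     40         8     Ivy                    32
9     56         0    Sara                    56
filter rows where student == 'Sara':
   score  absences student  score_minus_absences
6     96        10    Sara                    86
9     56         0    Sara                    56
sort by score:
   score  absences student  score_minus_absences
9     56         0    Sara                    56
6     96        10    Sara                    86

86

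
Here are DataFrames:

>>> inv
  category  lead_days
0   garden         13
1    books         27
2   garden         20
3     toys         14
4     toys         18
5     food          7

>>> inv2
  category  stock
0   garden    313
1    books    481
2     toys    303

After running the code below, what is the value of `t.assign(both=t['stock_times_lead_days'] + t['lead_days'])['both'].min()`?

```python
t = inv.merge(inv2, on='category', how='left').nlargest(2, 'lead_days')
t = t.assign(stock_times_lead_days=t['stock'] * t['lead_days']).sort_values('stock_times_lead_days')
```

merge on 'category' (how='left') → 6 rows:
  category  lead_days  stock
0   garden         13  313.0
1    books         27  481.0
2   garden         20  313.0
3     toys         14  303.0
4     toys         18  303.0
5     food          7    NaN
take 2 rows with largest lead_days:
  category  lead_days  stock
1    books         27  481.0
2   garden         20  313.0
add column stock_times_lead_days = t['stock'] * t['lead_days']:
  category  lead_days  stock  stock_times_lead_days
1    books         27  481.0                12987.0
2   garden         20  313.0                 6260.0
sort by stock_times_lead_days:
  category  lead_days  stock  stock_times_lead_days
2   garden         20  313.0                 6260.0
1    books         27  481.0                12987.0
add column both = t['stock_times_lead_days'] + t['lead_days']:
  category  lead_days  stock  stock_times_lead_days     both
2   garden         20  313.0                 6260.0   6280.0
1    books         27  481.0                12987.0  13014.0
Reading off the min of column 'both', we get 6280.0.

6280.0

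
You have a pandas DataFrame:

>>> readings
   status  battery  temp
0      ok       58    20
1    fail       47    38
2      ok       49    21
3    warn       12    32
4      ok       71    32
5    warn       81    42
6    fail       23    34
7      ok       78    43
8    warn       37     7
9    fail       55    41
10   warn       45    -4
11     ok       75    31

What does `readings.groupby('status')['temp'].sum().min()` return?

77

group by status, sum of temp:
status
fail    113
ok      147
warn     77
Name: temp, dtype: int64
Reading off the min of the resulting series, we get 77.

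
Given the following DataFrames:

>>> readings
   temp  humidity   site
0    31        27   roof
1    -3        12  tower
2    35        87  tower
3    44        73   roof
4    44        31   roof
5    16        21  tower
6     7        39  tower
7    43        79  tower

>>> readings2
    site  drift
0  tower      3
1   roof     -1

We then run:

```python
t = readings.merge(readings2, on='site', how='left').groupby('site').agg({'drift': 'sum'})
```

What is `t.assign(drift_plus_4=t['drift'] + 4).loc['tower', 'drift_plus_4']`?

merge on 'site' (how='left') → 8 rows:
   temp  humidity   site  drift
0    31        27   roof     -1
1    -3        12  tower      3
2    35        87  tower      3
3    44        73   roof     -1
4    44        31   roof     -1
5    16        21  tower      3
6     7        39  tower      3
7    43        79  tower      3
group by site, sum of drift:
       drift
site        
roof      -3
tower     15
add column drift_plus_4 = t['drift'] + 4:
       drift  drift_plus_4
site                      
roof      -3             1
tower     15            19
Then the value at row 'tower', column 'drift_plus_4': 19

19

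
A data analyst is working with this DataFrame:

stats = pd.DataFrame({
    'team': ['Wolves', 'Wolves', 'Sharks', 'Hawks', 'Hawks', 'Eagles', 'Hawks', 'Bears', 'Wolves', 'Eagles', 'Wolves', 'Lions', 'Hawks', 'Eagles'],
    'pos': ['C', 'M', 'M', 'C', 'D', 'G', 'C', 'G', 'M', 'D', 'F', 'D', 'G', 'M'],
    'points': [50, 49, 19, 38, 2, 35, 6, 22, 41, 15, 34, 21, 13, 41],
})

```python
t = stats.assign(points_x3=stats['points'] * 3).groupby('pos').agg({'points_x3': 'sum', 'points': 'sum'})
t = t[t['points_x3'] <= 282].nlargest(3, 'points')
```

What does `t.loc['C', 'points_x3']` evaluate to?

282

add column points_x3 = stats['points'] * 3:
      team pos  points  points_x3
0   Wolves   C      50        150
1   Wolves   M      49        147
2   Sharks   M      19         57
3    Hawks   C      38        114
4    Hawks   D       2          6
5   Eagles   G      35        105
6    Hawks   C       6         18
7    Bears   G      22         66
8   Wolves   M      41        123
9   Eagles   D      15         45
10  Wolves   F      34        102
11   Lions   D      21         63
12   Hawks   G      13         39
13  Eagles   M      41        123
group by pos: sum(points_x3), sum(points):
     points_x3  points
pos                   
C          282      94
D          114      38
F          102      34
G          210      70
M          450     150
filter rows where points_x3 <= 282:
     points_x3  points
pos                   
C          282      94
D          114      38
F          102      34
G          210      70
take 3 rows with largest points:
     points_x3  points
pos                   
C          282      94
G          210      70
D          114      38
Hence 282.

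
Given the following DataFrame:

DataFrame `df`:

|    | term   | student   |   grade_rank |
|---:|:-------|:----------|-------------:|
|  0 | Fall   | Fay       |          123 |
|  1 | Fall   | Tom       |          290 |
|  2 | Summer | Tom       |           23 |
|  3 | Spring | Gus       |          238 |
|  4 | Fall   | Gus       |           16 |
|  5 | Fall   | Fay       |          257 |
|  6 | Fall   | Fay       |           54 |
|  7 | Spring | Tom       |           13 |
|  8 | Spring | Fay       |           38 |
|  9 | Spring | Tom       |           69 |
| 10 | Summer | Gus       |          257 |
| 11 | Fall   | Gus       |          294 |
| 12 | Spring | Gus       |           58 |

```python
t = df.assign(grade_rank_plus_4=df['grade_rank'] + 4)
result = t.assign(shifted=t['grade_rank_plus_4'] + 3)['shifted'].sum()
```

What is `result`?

add column grade_rank_plus_4 = df['grade_rank'] + 4:
      term student  grade_rank  grade_rank_plus_4
0     Fall     Fay         123                127
1     Fall     Tom         290                294
2   Summer     Tom          23                 27
3   Spring     Gus         238                242
4     Fall     Gus          16                 20
5     Fall     Fay         257                261
6     Fall     Fay          54                 58
7   Spring     Tom          13                 17
8   Spring     Fay          38                 42
9   Spring     Tom          69                 73
10  Summer     Gus         257                261
11    Fall     Gus         294                298
12  Spring     Gus          58                 62
add column shifted = t['grade_rank_plus_4'] + 3:
      term student  grade_rank  grade_rank_plus_4  shifted
0     Fall     Fay         123                127      130
1     Fall     Tom         290                294      297
2   Summer     Tom          23                 27       30
3   Spring     Gus         238                242      245
4     Fall     Gus          16                 20       23
5     Fall     Fay         257                261      264
6     Fall     Fay          54                 58       61
7   Spring     Tom          13                 17       20
8   Spring     Fay          38                 42       45
9   Spring     Tom          69                 73       76
10  Summer     Gus         257                261      264
11    Fall     Gus         294                298      301
12  Spring     Gus          58                 62       65
Finally, sum of column 'shifted' = 1821.

1821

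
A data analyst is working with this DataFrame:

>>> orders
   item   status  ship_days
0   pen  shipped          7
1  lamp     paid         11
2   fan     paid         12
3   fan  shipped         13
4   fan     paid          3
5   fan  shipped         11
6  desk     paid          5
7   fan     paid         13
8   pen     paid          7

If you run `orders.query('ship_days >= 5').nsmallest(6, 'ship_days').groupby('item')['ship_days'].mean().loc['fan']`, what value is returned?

11.5

filter rows where ship_days >= 5:
   item   status  ship_days
0   pen  shipped          7
1  lamp     paid         11
2   fan     paid         12
3   fan  shipped         13
5   fan  shipped         11
6  desk     paid          5
7   fan     paid         13
8   pen     paid          7
take 6 rows with smallest ship_days:
   item   status  ship_days
6  desk     paid          5
0   pen  shipped          7
8   pen     paid          7
1  lamp     paid         11
5   fan  shipped         11
2   fan     paid         12
group by item, mean of ship_days:
item
desk     5.0
fan     11.5
lamp    11.0
pen      7.0
Name: ship_days, dtype: float64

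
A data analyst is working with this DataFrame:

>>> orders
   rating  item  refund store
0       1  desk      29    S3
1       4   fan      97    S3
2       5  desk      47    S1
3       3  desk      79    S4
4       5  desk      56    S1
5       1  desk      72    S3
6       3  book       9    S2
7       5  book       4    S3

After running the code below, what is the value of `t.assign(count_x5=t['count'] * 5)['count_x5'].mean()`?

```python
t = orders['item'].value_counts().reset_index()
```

value_counts of item:
item
desk    5
book    2
fan     1
Name: count, dtype: int64
reset_index():
   item  count
0  desk      5
1  book      2
2   fan      1
add column count_x5 = t['count'] * 5:
   item  count  count_x5
0  desk      5        25
1  book      2        10
2   fan      1         5
So mean() = 13.3333333333.

13.3333333333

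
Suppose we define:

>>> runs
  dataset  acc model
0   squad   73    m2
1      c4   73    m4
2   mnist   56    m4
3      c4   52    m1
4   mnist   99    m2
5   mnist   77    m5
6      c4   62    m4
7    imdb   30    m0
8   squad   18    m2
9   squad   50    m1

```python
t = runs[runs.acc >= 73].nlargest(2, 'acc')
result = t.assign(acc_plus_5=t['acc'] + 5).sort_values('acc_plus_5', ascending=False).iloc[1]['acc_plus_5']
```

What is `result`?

filter rows where acc >= 73:
  dataset  acc model
0   squad   73    m2
1      c4   73    m4
4   mnist   99    m2
5   mnist   77    m5
take 2 rows with largest acc:
  dataset  acc model
4   mnist   99    m2
5   mnist   77    m5
add column acc_plus_5 = t['acc'] + 5:
  dataset  acc model  acc_plus_5
4   mnist   99    m2         104
5   mnist   77    m5          82
sort by acc_plus_5 descending:
  dataset  acc model  acc_plus_5
4   mnist   99    m2         104
5   mnist   77    m5          82
Finally, value at position 1, column 'acc_plus_5' = 82.

82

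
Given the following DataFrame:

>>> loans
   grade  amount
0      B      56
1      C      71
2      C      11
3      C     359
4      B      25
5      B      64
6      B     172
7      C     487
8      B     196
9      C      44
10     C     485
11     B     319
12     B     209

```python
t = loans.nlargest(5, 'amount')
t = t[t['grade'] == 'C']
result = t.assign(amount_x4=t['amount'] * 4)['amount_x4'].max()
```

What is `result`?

take 5 rows with largest amount:
   grade  amount
7      C     487
10     C     485
3      C     359
11     B     319
12     B     209
filter rows where grade == 'C':
   grade  amount
7      C     487
10     C     485
3      C     359
add column amount_x4 = t['amount'] * 4:
   grade  amount  amount_x4
7      C     487       1948
10     C     485       1940
3      C     359       1436
Hence 1948.

1948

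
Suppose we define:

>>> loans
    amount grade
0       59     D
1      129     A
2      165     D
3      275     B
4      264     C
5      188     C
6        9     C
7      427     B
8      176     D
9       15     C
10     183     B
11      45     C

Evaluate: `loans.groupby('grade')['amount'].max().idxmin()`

A

group by grade, max of amount:
grade
A    129
B    427
C    264
D    176
Name: amount, dtype: int64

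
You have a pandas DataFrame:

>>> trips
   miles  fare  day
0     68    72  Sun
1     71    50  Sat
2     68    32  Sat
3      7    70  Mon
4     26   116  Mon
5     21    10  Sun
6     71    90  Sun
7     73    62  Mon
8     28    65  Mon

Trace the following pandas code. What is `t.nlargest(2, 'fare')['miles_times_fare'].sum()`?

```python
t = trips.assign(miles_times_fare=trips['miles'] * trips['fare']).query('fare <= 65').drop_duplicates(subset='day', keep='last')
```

3996

add column miles_times_fare = trips['miles'] * trips['fare']:
   miles  fare  day  miles_times_fare
0     68    72  Sun              4896
1     71    50  Sat              3550
2     68    32  Sat              2176
3      7    70  Mon               490
4     26   116  Mon              3016
5     21    10  Sun               210
6     71    90  Sun              6390
7     73    62  Mon              4526
8     28    65  Mon              1820
filter rows where fare <= 65:
   miles  fare  day  miles_times_fare
1     71    50  Sat              3550
2     68    32  Sat              2176
5     21    10  Sun               210
7     73    62  Mon              4526
8     28    65  Mon              1820
drop duplicate day (keep=last):
   miles  fare  day  miles_times_fare
2     68    32  Sat              2176
5     21    10  Sun               210
8     28    65  Mon              1820
take 2 rows with largest fare:
   miles  fare  day  miles_times_fare
8     28    65  Mon              1820
2     68    32  Sat              2176
Hence 3996.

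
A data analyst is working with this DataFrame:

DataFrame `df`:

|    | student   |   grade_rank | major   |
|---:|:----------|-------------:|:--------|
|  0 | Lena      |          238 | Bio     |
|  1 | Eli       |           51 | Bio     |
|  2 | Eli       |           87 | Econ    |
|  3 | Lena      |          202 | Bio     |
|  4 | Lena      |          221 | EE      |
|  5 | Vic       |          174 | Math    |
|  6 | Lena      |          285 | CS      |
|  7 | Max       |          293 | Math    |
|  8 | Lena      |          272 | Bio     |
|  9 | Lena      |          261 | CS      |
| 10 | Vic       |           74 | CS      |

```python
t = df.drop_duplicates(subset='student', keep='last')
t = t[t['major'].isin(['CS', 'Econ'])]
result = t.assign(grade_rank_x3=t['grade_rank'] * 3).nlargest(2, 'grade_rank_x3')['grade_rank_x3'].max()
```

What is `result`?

783

drop duplicate student (keep=last):
   student  grade_rank major
2      Eli          87  Econ
7      Max         293  Math
9     Lena         261    CS
10     Vic          74    CS
filter rows where major in ['CS', 'Econ']:
   student  grade_rank major
2      Eli          87  Econ
9     Lena         261    CS
10     Vic          74    CS
add column grade_rank_x3 = t['grade_rank'] * 3:
   student  grade_rank major  grade_rank_x3
2      Eli          87  Econ            261
9     Lena         261    CS            783
10     Vic          74    CS            222
take 2 rows with largest grade_rank_x3:
  student  grade_rank major  grade_rank_x3
9    Lena         261    CS            783
2     Eli          87  Econ            261
max of column 'grade_rank_x3' → 783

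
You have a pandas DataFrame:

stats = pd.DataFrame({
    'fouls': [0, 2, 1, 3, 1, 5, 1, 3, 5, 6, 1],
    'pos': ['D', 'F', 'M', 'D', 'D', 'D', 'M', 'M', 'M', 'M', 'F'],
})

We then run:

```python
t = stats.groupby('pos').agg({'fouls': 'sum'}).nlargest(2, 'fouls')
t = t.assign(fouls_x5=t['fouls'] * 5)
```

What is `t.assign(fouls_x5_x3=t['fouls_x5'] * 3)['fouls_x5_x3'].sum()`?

group by pos, sum of fouls:
     fouls
pos       
D        9
F        3
M       16
take 2 rows with largest fouls:
     fouls
pos       
M       16
D        9
add column fouls_x5 = t['fouls'] * 5:
     fouls  fouls_x5
pos                 
M       16        80
D        9        45
add column fouls_x5_x3 = t['fouls_x5'] * 3:
     fouls  fouls_x5  fouls_x5_x3
pos                              
M       16        80          240
D        9        45          135
sum of column 'fouls_x5_x3' → 375

375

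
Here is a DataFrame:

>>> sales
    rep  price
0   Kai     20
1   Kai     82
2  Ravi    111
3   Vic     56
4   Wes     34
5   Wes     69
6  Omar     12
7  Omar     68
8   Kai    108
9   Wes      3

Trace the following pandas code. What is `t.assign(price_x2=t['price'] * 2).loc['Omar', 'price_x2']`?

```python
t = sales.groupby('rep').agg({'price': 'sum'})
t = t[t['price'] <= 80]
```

160

group by rep, sum of price:
      price
rep        
Kai     210
Omar     80
Ravi    111
Vic      56
Wes     106
filter rows where price <= 80:
      price
rep        
Omar     80
Vic      56
add column price_x2 = t['price'] * 2:
      price  price_x2
rep                  
Omar     80       160
Vic      56       112
So loc['Omar', 'price_x2'] = 160.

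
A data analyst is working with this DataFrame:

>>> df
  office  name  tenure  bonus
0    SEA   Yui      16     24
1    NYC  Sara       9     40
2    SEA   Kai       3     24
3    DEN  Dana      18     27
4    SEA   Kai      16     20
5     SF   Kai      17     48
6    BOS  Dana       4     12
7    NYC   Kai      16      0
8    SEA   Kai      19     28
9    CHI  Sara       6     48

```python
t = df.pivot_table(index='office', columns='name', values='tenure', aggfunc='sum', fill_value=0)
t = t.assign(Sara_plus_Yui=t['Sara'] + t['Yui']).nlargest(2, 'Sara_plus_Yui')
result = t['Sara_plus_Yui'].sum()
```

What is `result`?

25

pivot: rows=office, cols=name, sum(tenure):
name    Dana  Kai  Sara  Yui
office                      
BOS        4    0     0    0
CHI        0    0     6    0
DEN       18    0     0    0
NYC        0   16     9    0
SEA        0   38     0   16
SF         0   17     0    0
add column Sara_plus_Yui = t['Sara'] + t['Yui']:
name    Dana  Kai  Sara  Yui  Sara_plus_Yui
office                                     
BOS        4    0     0    0              0
CHI        0    0     6    0              6
DEN       18    0     0    0              0
NYC        0   16     9    0              9
SEA        0   38     0   16             16
SF         0   17     0    0              0
take 2 rows with largest Sara_plus_Yui:
name    Dana  Kai  Sara  Yui  Sara_plus_Yui
office                                     
SEA        0   38     0   16             16
NYC        0   16     9    0              9
Then the sum of column 'Sara_plus_Yui': 25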